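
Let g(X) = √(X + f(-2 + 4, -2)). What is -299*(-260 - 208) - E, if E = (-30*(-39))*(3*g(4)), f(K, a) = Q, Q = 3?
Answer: 139932 - 3510*√7 ≈ 1.3065e+5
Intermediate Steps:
f(K, a) = 3
g(X) = √(3 + X) (g(X) = √(X + 3) = √(3 + X))
E = 3510*√7 (E = (-30*(-39))*(3*√(3 + 4)) = 1170*(3*√7) = 3510*√7 ≈ 9286.6)
-299*(-260 - 208) - E = -299*(-260 - 208) - 3510*√7 = -299*(-468) - 3510*√7 = 139932 - 3510*√7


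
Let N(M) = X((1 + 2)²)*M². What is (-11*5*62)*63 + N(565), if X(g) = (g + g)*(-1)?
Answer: -5960880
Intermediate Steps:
X(g) = -2*g (X(g) = (2*g)*(-1) = -2*g)
N(M) = -18*M² (N(M) = (-2*(1 + 2)²)*M² = (-2*3²)*M² = (-2*9)*M² = -18*M²)
(-11*5*62)*63 + N(565) = (-11*5*62)*63 - 18*565² = -55*62*63 - 18*319225 = -3410*63 - 5746050 = -214830 - 5746050 = -5960880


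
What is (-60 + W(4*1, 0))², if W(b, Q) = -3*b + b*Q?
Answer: 5184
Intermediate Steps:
W(b, Q) = -3*b + Q*b
(-60 + W(4*1, 0))² = (-60 + (4*1)*(-3 + 0))² = (-60 + 4*(-3))² = (-60 - 12)² = (-72)² = 5184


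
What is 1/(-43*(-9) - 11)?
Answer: 1/376 ≈ 0.0026596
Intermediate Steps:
1/(-43*(-9) - 11) = 1/(387 - 11) = 1/376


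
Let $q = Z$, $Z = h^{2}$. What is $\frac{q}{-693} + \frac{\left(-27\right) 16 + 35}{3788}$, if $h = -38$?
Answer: $- \frac{5744993}{2625084} \approx -2.1885$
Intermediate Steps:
$Z = 1444$ ($Z = \left(-38\right)^{2} = 1444$)
$q = 1444$
$\frac{q}{-693} + \frac{\left(-27\right) 16 + 35}{3788} = \frac{1444}{-693} + \frac{\left(-27\right) 16 + 35}{3788} = 1444 \left(- \frac{1}{693}\right) + \left(-432 + 35\right) \frac{1}{3788} = - \frac{1444}{693} - \frac{397}{3788} = - \frac{5744993}{2625084}$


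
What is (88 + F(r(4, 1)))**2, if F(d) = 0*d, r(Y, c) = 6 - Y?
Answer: 7744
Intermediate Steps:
F(d) = 0
(88 + F(r(4, 1)))**2 = (88 + 0)**2 = 88**2 = 7744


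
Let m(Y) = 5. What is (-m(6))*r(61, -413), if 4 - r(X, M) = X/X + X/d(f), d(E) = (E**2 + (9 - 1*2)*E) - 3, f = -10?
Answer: -100/27 ≈ -3.7037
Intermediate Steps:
d(E) = -3 + E**2 + 7*E (d(E) = (E**2 + (9 - 2)*E) - 3 = (E**2 + 7*E) - 3 = -3 + E**2 + 7*E)
r(X, M) = 3 - X/27 (r(X, M) = 4 - (X/X + X/(-3 + (-10)**2 + 7*(-10))) = 4 - (1 + X/(-3 + 100 - 70)) = 4 - (1 + X/27) = 4 + (-1 - X/27) = 3 - X/27)
(-m(6))*r(61, -413) = (-1*5)*(3 - 1/27*61) = -5*(3 - 61/27) = -5*20/27 = -100/27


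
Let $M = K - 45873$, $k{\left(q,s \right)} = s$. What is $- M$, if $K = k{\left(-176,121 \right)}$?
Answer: $45752$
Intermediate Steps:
$K = 121$
$M = -45752$ ($M = 121 - 45873 = -45752$)
$- M = \left(-1\right) \left(-45752\right) = 45752$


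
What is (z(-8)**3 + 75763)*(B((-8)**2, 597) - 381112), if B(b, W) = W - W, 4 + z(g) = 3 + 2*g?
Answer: -27001785200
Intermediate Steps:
z(g) = -1 + 2*g (z(g) = -4 + (3 + 2*g) = -1 + 2*g)
B(b, W) = 0
(z(-8)**3 + 75763)*(B((-8)**2, 597) - 381112) = ((-1 + 2*(-8))**3 + 75763)*(0 - 381112) = ((-1 - 16)**3 + 75763)*(-381112) = ((-17)**3 + 75763)*(-381112) = (-4913 + 75763)*(-381112) = 70850*(-381112) = -27001785200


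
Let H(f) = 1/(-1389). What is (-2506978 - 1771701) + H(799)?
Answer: -5943085132/1389 ≈ -4.2787e+6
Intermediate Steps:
H(f) = -1/1389
(-2506978 - 1771701) + H(799) = (-2506978 - 1771701) - 1/1389 = -4278679 - 1/1389 = -5943085132/1389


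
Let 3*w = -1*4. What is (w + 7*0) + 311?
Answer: 929/3 ≈ 309.67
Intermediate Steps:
w = -4/3 (w = (-1*4)/3 = (⅓)*(-4) = -4/3 ≈ -1.3333)
(w + 7*0) + 311 = (-4/3 + 7*0) + 311 = (-4/3 + 0) + 311 = -4/3 + 311 = 929/3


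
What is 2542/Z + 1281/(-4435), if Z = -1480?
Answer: -263393/131276 ≈ -2.0064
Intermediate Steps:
2542/Z + 1281/(-4435) = 2542/(-1480) + 1281/(-4435) = 2542*(-1/1480) + 1281*(-1/4435) = -1271/740 - 1281/4435 = -263393/131276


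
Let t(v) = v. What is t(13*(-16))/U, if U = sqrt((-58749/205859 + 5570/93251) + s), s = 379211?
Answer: -104*sqrt(139742137305344026038571170)/3639770737849065 ≈ -0.33777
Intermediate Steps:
U = sqrt(139742137305344026038571170)/19196557609 (U = sqrt((-58749/205859 + 5570/93251) + 379211) = sqrt(-4331768369/19196557609 + 379211) = sqrt(7279541475698130/19196557609) = sqrt(139742137305344026038571170)/19196557609 ≈ 615.80)
t(13*(-16))/U = (13*(-16))/((sqrt(139742137305344026038571170)/19196557609)) = -104*sqrt(139742137305344026038571170)/3639770737849065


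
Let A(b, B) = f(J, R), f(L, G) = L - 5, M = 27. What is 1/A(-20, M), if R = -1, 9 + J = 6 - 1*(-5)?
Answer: -⅓ ≈ -0.33333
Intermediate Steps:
J = 2 (J = -9 + (6 - 1*(-5)) = -9 + (6 + 5) = -9 + 11 = 2)
f(L, G) = -5 + L
A(b, B) = -3 (A(b, B) = -5 + 2 = -3)
1/A(-20, M) = 1/(-3) = -⅓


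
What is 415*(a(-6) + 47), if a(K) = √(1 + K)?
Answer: 19505 + 415*I*√5 ≈ 19505.0 + 927.97*I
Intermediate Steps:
415*(a(-6) + 47) = 415*(√(1 - 6) + 47) = 415*(√(-5) + 47) = 415*(I*√5 + 47) = 415*(47 + I*√5) = 19505 + 415*I*√5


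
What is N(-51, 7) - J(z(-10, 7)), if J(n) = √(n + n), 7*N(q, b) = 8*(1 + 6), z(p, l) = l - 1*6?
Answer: 8 - √2 ≈ 6.5858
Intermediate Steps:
z(p, l) = -6 + l (z(p, l) = l - 6 = -6 + l)
N(q, b) = 8 (N(q, b) = (8*(1 + 6))/7 = (8*7)/7 = (⅐)*56 = 8)
J(n) = √2*√n (J(n) = √(2*n) = √2*√n)
N(-51, 7) - J(z(-10, 7)) = 8 - √2*√(-6 + 7) = 8 - √2*√1 = 8 - √2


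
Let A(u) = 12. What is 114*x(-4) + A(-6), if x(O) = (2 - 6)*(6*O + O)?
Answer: 12780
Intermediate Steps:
x(O) = -28*O
114*x(-4) + A(-6) = 114*(-28*(-4)) + 12 = 114*112 + 12 = 12768 + 12 = 12780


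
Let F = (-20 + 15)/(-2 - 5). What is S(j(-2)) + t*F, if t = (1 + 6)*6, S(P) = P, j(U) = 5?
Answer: 35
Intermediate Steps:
F = 5/7 (F = -5/(-7) = -5*(-⅐) = 5/7 ≈ 0.71429)
t = 42 (t = 7*6 = 42)
S(j(-2)) + t*F = 5 + 42*(5/7) = 5 + 30 = 35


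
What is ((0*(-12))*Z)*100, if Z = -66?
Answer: 0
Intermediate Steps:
((0*(-12))*Z)*100 = ((0*(-12))*(-66))*100 = (0*(-66))*100 = 0*100 = 0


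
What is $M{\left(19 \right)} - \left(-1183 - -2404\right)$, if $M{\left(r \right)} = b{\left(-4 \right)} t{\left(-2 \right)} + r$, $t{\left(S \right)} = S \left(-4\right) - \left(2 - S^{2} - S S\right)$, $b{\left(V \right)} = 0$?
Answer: $-1202$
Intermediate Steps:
$t{\left(S \right)} = -2 - 4 S + 2 S^{2}$ ($t{\left(S \right)} = - 4 S + \left(\left(S^{2} + S^{2}\right) - 2\right) = - 4 S + \left(2 S^{2} - 2\right) = - 4 S + \left(-2 + 2 S^{2}\right) = -2 - 4 S + 2 S^{2}$)
$M{\left(r \right)} = r$ ($M{\left(r \right)} = 0 \left(-2 - -8 + 2 \left(-2\right)^{2}\right) + r = 0 \left(-2 + 8 + 2 \cdot 4\right) + r = 0 \left(-2 + 8 + 8\right) + r = 0 \cdot 14 + r = 0 + r = r$)
$M{\left(19 \right)} - \left(-1183 - -2404\right) = 19 - \left(-1183 - -2404\right) = 19 - \left(-1183 + 2404\right) = 19 - 1221 = -1202$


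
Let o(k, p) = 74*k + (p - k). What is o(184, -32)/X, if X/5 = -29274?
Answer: -1340/14637 ≈ -0.091549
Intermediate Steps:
o(k, p) = p + 73*k
X = -146370 (X = 5*(-29274) = -146370)
o(184, -32)/X = (-32 + 73*184)/(-146370) = (-32 + 13432)*(-1/146370) = 13400*(-1/146370) = -1340/14637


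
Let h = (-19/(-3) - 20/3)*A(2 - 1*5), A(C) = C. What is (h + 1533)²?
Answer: 2353156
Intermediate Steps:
h = 1 (h = (-19/(-3) - 20/3)*(2 - 1*5) = (-19*(-⅓) - 20*⅓)*(2 - 5) = (19/3 - 20/3)*(-3) = -⅓*(-3) = 1)
(h + 1533)² = (1 + 1533)² = 1534² = 2353156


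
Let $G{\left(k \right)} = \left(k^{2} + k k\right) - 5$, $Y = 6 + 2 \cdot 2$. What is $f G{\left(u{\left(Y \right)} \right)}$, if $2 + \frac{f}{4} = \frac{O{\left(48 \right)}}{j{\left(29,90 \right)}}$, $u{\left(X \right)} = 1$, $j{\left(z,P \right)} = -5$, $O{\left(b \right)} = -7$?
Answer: $\frac{36}{5} \approx 7.2$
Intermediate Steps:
$Y = 10$ ($Y = 6 + 4 = 10$)
$G{\left(k \right)} = -5 + 2 k^{2}$ ($G{\left(k \right)} = \left(k^{2} + k^{2}\right) - 5 = 2 k^{2} - 5 = -5 + 2 k^{2}$)
$f = - \frac{12}{5}$ ($f = -8 + 4 \left(- \frac{7}{-5}\right) = -8 + 4 \left(\left(-7\right) \left(- \frac{1}{5}\right)\right) = -8 + 4 \cdot \frac{7}{5} = -8 + \frac{28}{5} = - \frac{12}{5} \approx -2.4$)
$f G{\left(u{\left(Y \right)} \right)} = - \frac{12 \left(-5 + 2 \cdot 1^{2}\right)}{5} = - \frac{12 \left(-5 + 2 \cdot 1\right)}{5} = - \frac{12 \left(-5 + 2\right)}{5} = \left(- \frac{12}{5}\right) \left(-3\right) = \frac{36}{5}$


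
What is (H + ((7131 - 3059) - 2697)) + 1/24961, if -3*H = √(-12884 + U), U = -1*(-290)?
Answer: 34321376/24961 - I*√12594/3 ≈ 1375.0 - 37.408*I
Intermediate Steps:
U = 290
H = -I*√12594/3 (H = -√(-12884 + 290)/3 = -I*√12594/3 ≈ -37.408*I)
(H + ((7131 - 3059) - 2697)) + 1/24961 = (-I*√12594/3 + ((7131 - 3059) - 2697)) + 1/24961 = (-I*√12594/3 + (4072 - 2697)) + 1/24961 = (-I*√12594/3 + 1375) + 1/24961 = (1375 - I*√12594/3) + 1/24961 = 34321376/24961 - I*√12594/3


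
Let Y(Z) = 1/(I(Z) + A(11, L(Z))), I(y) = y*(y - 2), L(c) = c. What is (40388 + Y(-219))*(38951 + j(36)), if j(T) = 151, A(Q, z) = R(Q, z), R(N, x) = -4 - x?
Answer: 38386868077383/24307 ≈ 1.5793e+9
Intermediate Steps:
A(Q, z) = -4 - z
I(y) = y*(-2 + y)
Y(Z) = 1/(-4 - Z + Z*(-2 + Z)) (Y(Z) = 1/(Z*(-2 + Z) + (-4 - Z)) = 1/(-4 - Z + Z*(-2 + Z)))
(40388 + Y(-219))*(38951 + j(36)) = (40388 + 1/(-4 + (-219)² - 3*(-219)))*(38951 + 151) = (40388 + 1/(-4 + 47961 + 657))*39102 = (40388 + 1/48614)*39102 = (1963422233/48614)*39102 = 38386868077383/24307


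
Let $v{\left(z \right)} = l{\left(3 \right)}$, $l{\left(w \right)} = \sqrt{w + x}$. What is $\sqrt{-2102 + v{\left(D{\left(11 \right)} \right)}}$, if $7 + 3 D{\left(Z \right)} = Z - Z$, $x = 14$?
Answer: $\sqrt{-2102 + \sqrt{17}} \approx 45.803 i$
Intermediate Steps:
$l{\left(w \right)} = \sqrt{14 + w}$ ($l{\left(w \right)} = \sqrt{w + 14} = \sqrt{14 + w}$)
$D{\left(Z \right)} = - \frac{7}{3}$ ($D{\left(Z \right)} = - \frac{7}{3} + \frac{Z - Z}{3} = - \frac{7}{3} + \frac{1}{3} \cdot 0 = - \frac{7}{3} + 0 = - \frac{7}{3}$)
$v{\left(z \right)} = \sqrt{17}$ ($v{\left(z \right)} = \sqrt{14 + 3} = \sqrt{17}$)
$\sqrt{-2102 + v{\left(D{\left(11 \right)} \right)}} = \sqrt{-2102 + \sqrt{17}}$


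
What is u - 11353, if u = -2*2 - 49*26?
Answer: -12631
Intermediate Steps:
u = -1278 (u = -4 - 1274 = -1278)
u - 11353 = -1278 - 11353 = -12631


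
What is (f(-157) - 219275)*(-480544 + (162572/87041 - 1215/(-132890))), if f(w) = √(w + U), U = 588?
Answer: 243762419284292413575/2313375698 - 1111674469430133*√431/2313375698 ≈ 1.0536e+11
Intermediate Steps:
f(w) = √(588 + w) (f(w) = √(w + 588) = √(588 + w))
(f(-157) - 219275)*(-480544 + (162572/87041 - 1215/(-132890))) = (√(588 - 157) - 219275)*(-480544 + (162572/87041 - 1215/(-132890))) = (√431 - 219275)*(-480544 + (162572*(1/87041) - 1215*(-1/132890))) = (-219275 + √431)*(-480544 + (162572/87041 + 243/26578)) = (-219275 + √431)*(-480544 + 4341989579/2313375698) = (-219275 + √431)*(-1111674469430133/2313375698) = 243762419284292413575/2313375698 - 1111674469430133*√431/2313375698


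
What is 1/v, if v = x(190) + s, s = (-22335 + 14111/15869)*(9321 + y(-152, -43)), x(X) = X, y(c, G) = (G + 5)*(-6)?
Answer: -15869/3384353603086 ≈ -4.6889e-9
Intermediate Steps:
y(c, G) = -30 - 6*G (y(c, G) = (5 + G)*(-6) = -30 - 6*G)
s = -3384356618196/15869 (s = (-22335 + 14111/15869)*(9321 + (-30 - 6*(-43))) = (-22335 + 14111*(1/15869))*(9321 + (-30 + 258)) = (-22335 + 14111/15869)*(9321 + 228) = -354420004/15869*9549 = -3384356618196/15869 ≈ -2.1327e+8)
v = -3384353603086/15869 (v = 190 - 3384356618196/15869 = -3384353603086/15869 ≈ -2.1327e+8)
1/v = 1/(-3384353603086/15869) = -15869/3384353603086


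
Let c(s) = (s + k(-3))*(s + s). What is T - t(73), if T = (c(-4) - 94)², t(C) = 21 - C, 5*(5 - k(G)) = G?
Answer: 286456/25 ≈ 11458.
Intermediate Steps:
k(G) = 5 - G/5
c(s) = 2*s*(28/5 + s) (c(s) = (s + (5 - ⅕*(-3)))*(s + s) = (s + (5 + ⅗))*(2*s) = (s + 28/5)*(2*s) = (28/5 + s)*(2*s) = 2*s*(28/5 + s))
T = 285156/25 (T = ((⅖)*(-4)*(28 + 5*(-4)) - 94)² = ((⅖)*(-4)*(28 - 20) - 94)² = ((⅖)*(-4)*8 - 94)² = (-64/5 - 94)² = (-534/5)² = 285156/25 ≈ 11406.)
T - t(73) = 285156/25 - (21 - 1*73) = 285156/25 - (21 - 73) = 285156/25 - 1*(-52) = 285156/25 + 52 = 286456/25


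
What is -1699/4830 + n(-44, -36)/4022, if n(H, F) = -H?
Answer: -3310429/9713130 ≈ -0.34082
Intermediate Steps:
-1699/4830 + n(-44, -36)/4022 = -1699/4830 - 1*(-44)/4022 = -1699*1/4830 + 44*(1/4022) = -1699/4830 + 22/2011 = -3310429/9713130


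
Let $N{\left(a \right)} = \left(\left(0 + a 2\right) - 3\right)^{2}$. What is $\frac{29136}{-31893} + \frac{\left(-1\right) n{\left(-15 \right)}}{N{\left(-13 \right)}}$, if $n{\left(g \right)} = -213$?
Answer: $- \frac{5903389}{8940671} \approx -0.66028$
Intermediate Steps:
$N{\left(a \right)} = \left(-3 + 2 a\right)^{2}$ ($N{\left(a \right)} = \left(\left(0 + 2 a\right) - 3\right)^{2} = \left(2 a - 3\right)^{2} = \left(-3 + 2 a\right)^{2}$)
$\frac{29136}{-31893} + \frac{\left(-1\right) n{\left(-15 \right)}}{N{\left(-13 \right)}} = \frac{29136}{-31893} + \frac{\left(-1\right) \left(-213\right)}{\left(-3 + 2 \left(-13\right)\right)^{2}} = 29136 \left(- \frac{1}{31893}\right) + \frac{213}{\left(-3 - 26\right)^{2}} = - \frac{9712}{10631} + \frac{213}{\left(-29\right)^{2}} = - \frac{9712}{10631} + \frac{213}{841} = - \frac{5903389}{8940671}$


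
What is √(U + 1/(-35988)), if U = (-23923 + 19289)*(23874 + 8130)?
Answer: I*√48019288791268293/17994 ≈ 12178.0*I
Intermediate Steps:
U = -148306536 (U = -4634*32004 = -148306536)
√(U + 1/(-35988)) = √(-148306536 + 1/(-35988)) = √(-148306536 - 1/35988) = √(-5337255617569/35988) = I*√48019288791268293/17994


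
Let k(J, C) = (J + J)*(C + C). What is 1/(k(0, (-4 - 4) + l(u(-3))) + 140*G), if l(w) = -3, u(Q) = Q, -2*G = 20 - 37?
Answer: 1/1190 ≈ 0.00084034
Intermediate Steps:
G = 17/2 (G = -(20 - 37)/2 = -½*(-17) = 17/2 ≈ 8.5000)
k(J, C) = 4*C*J (k(J, C) = (2*J)*(2*C) = 4*C*J)
1/(k(0, (-4 - 4) + l(u(-3))) + 140*G) = 1/(4*((-4 - 4) - 3)*0 + 140*(17/2)) = 1/(4*(-8 - 3)*0 + 1190) = 1/(4*(-11)*0 + 1190) = 1/(0 + 1190) = 1/1190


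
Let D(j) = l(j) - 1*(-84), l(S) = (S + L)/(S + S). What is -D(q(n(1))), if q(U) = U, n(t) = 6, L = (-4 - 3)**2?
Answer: -1063/12 ≈ -88.583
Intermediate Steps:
L = 49 (L = (-7)**2 = 49)
l(S) = (49 + S)/(2*S) (l(S) = (S + 49)/(S + S) = (49 + S)/((2*S)) = (49 + S)*(1/(2*S)) = (49 + S)/(2*S))
D(j) = 84 + (49 + j)/(2*j) (D(j) = (49 + j)/(2*j) - 1*(-84) = (49 + j)/(2*j) + 84 = 84 + (49 + j)/(2*j))
-D(q(n(1))) = -(49 + 169*6)/(2*6) = -(49 + 1014)/(2*6) = -1063/(2*6) = -1*1063/12 = -1063/12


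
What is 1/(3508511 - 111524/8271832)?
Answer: 2067958/7255453362657 ≈ 2.8502e-7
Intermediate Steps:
1/(3508511 - 111524/8271832) = 1/(3508511 - 111524*1/8271832) = 1/(3508511 - 27881/2067958) = 1/(7255453362657/2067958) = 2067958/7255453362657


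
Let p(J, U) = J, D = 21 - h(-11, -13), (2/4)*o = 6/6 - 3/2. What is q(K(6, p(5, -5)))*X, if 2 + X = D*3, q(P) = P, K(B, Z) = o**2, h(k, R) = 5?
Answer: 46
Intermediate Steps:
o = -1 (o = 2*(6/6 - 3/2) = 2*(6*(1/6) - 3*1/2) = 2*(1 - 3/2) = 2*(-1/2) = -1)
D = 16 (D = 21 - 1*5 = 21 - 5 = 16)
K(B, Z) = 1 (K(B, Z) = (-1)**2 = 1)
X = 46 (X = -2 + 16*3 = -2 + 48 = 46)
q(K(6, p(5, -5)))*X = 1*46 = 46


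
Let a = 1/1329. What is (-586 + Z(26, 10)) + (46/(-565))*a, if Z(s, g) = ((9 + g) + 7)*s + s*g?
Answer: 262809704/750885 ≈ 350.00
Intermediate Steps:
a = 1/1329 ≈ 0.00075245
Z(s, g) = g*s + s*(16 + g) (Z(s, g) = (16 + g)*s + g*s = s*(16 + g) + g*s = g*s + s*(16 + g))
(-586 + Z(26, 10)) + (46/(-565))*a = (-586 + 2*26*(8 + 10)) + (46/(-565))*(1/1329) = (-586 + 2*26*18) + (46*(-1/565))*(1/1329) = (-586 + 936) - 46/565*1/1329 = 350 - 46/750885 = 262809704/750885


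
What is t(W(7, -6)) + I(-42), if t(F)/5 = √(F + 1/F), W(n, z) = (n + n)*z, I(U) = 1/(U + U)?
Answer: -1/84 + 5*I*√148197/42 ≈ -0.011905 + 45.829*I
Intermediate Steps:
I(U) = 1/(2*U)
W(n, z) = 2*n*z (W(n, z) = (2*n)*z = 2*n*z)
t(F) = 5*√(F + 1/F)
t(W(7, -6)) + I(-42) = 5*√(2*7*(-6) + 1/(2*7*(-6))) + (½)/(-42) = 5*√(-84 + 1/(-84)) + (½)*(-1/42) = 5*√(-84 - 1/84) - 1/84 = 5*√(-7057/84) - 1/84 = 5*(I*√148197/42) - 1/84 = 5*I*√148197/42 - 1/84 = -1/84 + 5*I*√148197/42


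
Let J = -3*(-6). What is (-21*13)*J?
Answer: -4914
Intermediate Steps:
J = 18
(-21*13)*J = -21*13*18 = -273*18 = -4914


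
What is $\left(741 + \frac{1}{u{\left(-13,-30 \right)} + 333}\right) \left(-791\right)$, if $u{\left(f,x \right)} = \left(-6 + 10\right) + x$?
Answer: $- \frac{179943008}{307} \approx -5.8613 \cdot 10^{5}$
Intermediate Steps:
$u{\left(f,x \right)} = 4 + x$
$\left(741 + \frac{1}{u{\left(-13,-30 \right)} + 333}\right) \left(-791\right) = \left(741 + \frac{1}{\left(4 - 30\right) + 333}\right) \left(-791\right) = \left(741 + \frac{1}{-26 + 333}\right) \left(-791\right) = \left(741 + \frac{1}{307}\right) \left(-791\right) = \frac{227488}{307} \left(-791\right) = - \frac{179943008}{307}$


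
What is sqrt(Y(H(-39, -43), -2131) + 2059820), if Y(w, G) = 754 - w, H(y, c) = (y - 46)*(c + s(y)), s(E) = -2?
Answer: sqrt(2056749) ≈ 1434.1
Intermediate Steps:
H(y, c) = (-46 + y)*(-2 + c) (H(y, c) = (y - 46)*(c - 2) = (-46 + y)*(-2 + c))
sqrt(Y(H(-39, -43), -2131) + 2059820) = sqrt((754 - (92 - 46*(-43) - 2*(-39) - 43*(-39))) + 2059820) = sqrt((754 - (92 + 1978 + 78 + 1677)) + 2059820) = sqrt((754 - 1*3825) + 2059820) = sqrt((754 - 3825) + 2059820) = sqrt(-3071 + 2059820) = sqrt(2056749)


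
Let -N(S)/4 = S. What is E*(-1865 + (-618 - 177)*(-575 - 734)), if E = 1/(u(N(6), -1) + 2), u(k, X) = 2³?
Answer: 103879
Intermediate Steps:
N(S) = -4*S
u(k, X) = 8
E = ⅒ (E = 1/(8 + 2) = 1/10 = ⅒ ≈ 0.10000)
E*(-1865 + (-618 - 177)*(-575 - 734)) = (-1865 + (-618 - 177)*(-575 - 734))/10 = (-1865 - 795*(-1309))/10 = (-1865 + 1040655)/10 = (⅒)*1038790 = 103879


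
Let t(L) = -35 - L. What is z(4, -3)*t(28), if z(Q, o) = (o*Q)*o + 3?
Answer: -2457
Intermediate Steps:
z(Q, o) = 3 + Q*o² (z(Q, o) = (Q*o)*o + 3 = Q*o² + 3 = 3 + Q*o²)
z(4, -3)*t(28) = (3 + 4*(-3)²)*(-35 - 1*28) = (3 + 4*9)*(-35 - 28) = (3 + 36)*(-63) = 39*(-63) = -2457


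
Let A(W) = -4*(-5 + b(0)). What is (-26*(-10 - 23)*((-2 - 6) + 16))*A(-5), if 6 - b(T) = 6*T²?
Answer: -27456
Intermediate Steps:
b(T) = 6 - 6*T²
A(W) = -4 (A(W) = -4*(-5 + (6 - 6*0²)) = -4*(-5 + (6 - 6*0)) = -4*(-5 + (6 + 0)) = -4*(-5 + 6) = -4*1 = -4)
(-26*(-10 - 23)*((-2 - 6) + 16))*A(-5) = -26*(-10 - 23)*((-2 - 6) + 16)*(-4) = -(-858)*(-8 + 16)*(-4) = -(-858)*8*(-4) = -26*(-264)*(-4) = 6864*(-4) = -27456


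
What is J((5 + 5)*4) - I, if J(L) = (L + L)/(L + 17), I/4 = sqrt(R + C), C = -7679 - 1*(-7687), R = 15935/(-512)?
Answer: 80/57 - I*sqrt(23678)/8 ≈ 1.4035 - 19.235*I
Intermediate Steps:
R = -15935/512 (R = 15935*(-1/512) = -15935/512 ≈ -31.123)
C = 8 (C = -7679 + 7687 = 8)
I = I*sqrt(23678)/8 (I = 4*sqrt(-15935/512 + 8) = 4*sqrt(-11839/512) = 4*(I*sqrt(23678)/32) = I*sqrt(23678)/8 ≈ 19.235*I)
J(L) = 2*L/(17 + L) (J(L) = (2*L)/(17 + L) = 2*L/(17 + L))
J((5 + 5)*4) - I = 2*((5 + 5)*4)/(17 + (5 + 5)*4) - I*sqrt(23678)/8 = 2*(10*4)/(17 + 10*4) - I*sqrt(23678)/8 = 2*40/(17 + 40) - I*sqrt(23678)/8 = 2*40/57 - I*sqrt(23678)/8 = 2*40*(1/57) - I*sqrt(23678)/8 = 80/57 - I*sqrt(23678)/8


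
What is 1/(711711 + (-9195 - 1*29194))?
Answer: 1/673322 ≈ 1.4852e-6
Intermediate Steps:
1/(711711 + (-9195 - 1*29194)) = 1/(711711 + (-9195 - 29194)) = 1/(711711 - 38389) = 1/673322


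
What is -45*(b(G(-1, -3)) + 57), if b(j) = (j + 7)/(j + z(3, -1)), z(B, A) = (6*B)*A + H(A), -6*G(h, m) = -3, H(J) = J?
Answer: -94230/37 ≈ -2546.8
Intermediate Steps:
G(h, m) = 1/2 (G(h, m) = -1/6*(-3) = 1/2)
z(B, A) = A + 6*A*B (z(B, A) = (6*B)*A + A = 6*A*B + A = A + 6*A*B)
b(j) = (7 + j)/(-19 + j) (b(j) = (j + 7)/(j - (1 + 6*3)) = (7 + j)/(j - (1 + 18)) = (7 + j)/(j - 1*19) = (7 + j)/(j - 19) = (7 + j)/(-19 + j))
-45*(b(G(-1, -3)) + 57) = -45*((7 + 1/2)/(-19 + 1/2) + 57) = -45*((15/2)/(-37/2) + 57) = -45*(-2/37*15/2 + 57) = -45*(-15/37 + 57) = -45*2094/37 = -94230/37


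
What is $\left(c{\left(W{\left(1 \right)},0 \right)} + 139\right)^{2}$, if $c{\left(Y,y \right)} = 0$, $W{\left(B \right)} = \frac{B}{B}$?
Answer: $19321$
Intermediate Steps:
$W{\left(B \right)} = 1$
$\left(c{\left(W{\left(1 \right)},0 \right)} + 139\right)^{2} = \left(0 + 139\right)^{2} = 139^{2} = 19321$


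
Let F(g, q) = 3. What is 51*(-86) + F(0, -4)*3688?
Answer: 6678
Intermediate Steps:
51*(-86) + F(0, -4)*3688 = 51*(-86) + 3*3688 = -4386 + 11064 = 6678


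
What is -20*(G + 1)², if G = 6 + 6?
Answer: -3380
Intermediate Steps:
G = 12
-20*(G + 1)² = -20*(12 + 1)² = -20*13² = -20*169 = -3380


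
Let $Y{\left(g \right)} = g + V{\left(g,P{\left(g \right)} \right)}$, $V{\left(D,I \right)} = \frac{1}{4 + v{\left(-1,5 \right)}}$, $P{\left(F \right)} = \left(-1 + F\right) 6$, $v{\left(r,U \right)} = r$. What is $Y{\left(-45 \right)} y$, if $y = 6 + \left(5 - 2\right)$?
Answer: $-402$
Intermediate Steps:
$P{\left(F \right)} = -6 + 6 F$
$V{\left(D,I \right)} = \frac{1}{3}$ ($V{\left(D,I \right)} = \frac{1}{4 - 1} = \frac{1}{3}$)
$y = 9$ ($y = 6 + 3 = 9$)
$Y{\left(g \right)} = \frac{1}{3} + g$ ($Y{\left(g \right)} = g + \frac{1}{3} = \frac{1}{3} + g$)
$Y{\left(-45 \right)} y = \left(\frac{1}{3} - 45\right) 9 = \left(- \frac{134}{3}\right) 9 = -402$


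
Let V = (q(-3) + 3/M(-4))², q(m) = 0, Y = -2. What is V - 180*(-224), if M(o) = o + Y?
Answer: 161281/4 ≈ 40320.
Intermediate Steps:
M(o) = -2 + o (M(o) = o - 2 = -2 + o)
V = ¼ (V = (0 + 3/(-2 - 4))² = (0 + 3/(-6))² = (0 + 3*(-⅙))² = (0 - ½)² = (-½)² = ¼ ≈ 0.25000)
V - 180*(-224) = ¼ - 180*(-224) = ¼ + 40320 = 161281/4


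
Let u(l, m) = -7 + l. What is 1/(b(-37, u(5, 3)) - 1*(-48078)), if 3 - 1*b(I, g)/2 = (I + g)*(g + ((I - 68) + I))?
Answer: 1/36852 ≈ 2.7136e-5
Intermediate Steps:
b(I, g) = 6 - 2*(I + g)*(-68 + g + 2*I) (b(I, g) = 6 - 2*(I + g)*(g + ((I - 68) + I)) = 6 - 2*(I + g)*(g + ((-68 + I) + I)) = 6 - 2*(I + g)*(g + (-68 + 2*I)) = 6 - 2*(I + g)*(-68 + g + 2*I))
1/(b(-37, u(5, 3)) - 1*(-48078)) = 1/((6 - 4*(-37)**2 - 2*(-7 + 5)**2 + 136*(-37) + 136*(-7 + 5) - 6*(-37)*(-7 + 5)) - 1*(-48078)) = 1/((6 - 4*1369 - 2*(-2)**2 - 5032 + 136*(-2) - 6*(-37)*(-2)) + 48078) = 1/((6 - 5476 - 2*4 - 5032 - 272 - 444) + 48078) = 1/((6 - 5476 - 8 - 5032 - 272 - 444) + 48078) = 1/(-11226 + 48078) = 1/36852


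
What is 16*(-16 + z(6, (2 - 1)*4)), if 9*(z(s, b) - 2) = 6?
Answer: -640/3 ≈ -213.33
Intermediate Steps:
z(s, b) = 8/3 (z(s, b) = 2 + (⅑)*6 = 2 + ⅔ = 8/3)
16*(-16 + z(6, (2 - 1)*4)) = 16*(-16 + 8/3) = 16*(-40/3) = -640/3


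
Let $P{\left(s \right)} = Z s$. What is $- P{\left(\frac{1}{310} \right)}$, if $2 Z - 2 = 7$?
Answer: $- \frac{9}{620} \approx -0.014516$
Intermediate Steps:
$Z = \frac{9}{2}$ ($Z = 1 + \frac{1}{2} \cdot 7 = 1 + \frac{7}{2} = \frac{9}{2} \approx 4.5$)
$P{\left(s \right)} = \frac{9 s}{2}$
$- P{\left(\frac{1}{310} \right)} = - \frac{9}{2 \cdot 310} = \left(-1\right) \frac{9}{620} = - \frac{9}{620}$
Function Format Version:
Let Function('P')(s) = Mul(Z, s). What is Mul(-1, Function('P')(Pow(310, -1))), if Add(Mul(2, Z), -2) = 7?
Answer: Rational(-9, 620) ≈ -0.014516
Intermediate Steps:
Z = Rational(9, 2) (Z = Add(1, Mul(Rational(1, 2), 7)) = Add(1, Rational(7, 2)) = Rational(9, 2) ≈ 4.5000)
Function('P')(s) = Mul(Rational(9, 2), s)
Mul(-1, Function('P')(Pow(310, -1))) = Mul(-1, Mul(Rational(9, 2), Pow(310, -1))) = Mul(-1, Mul(Rational(9, 2), Rational(1, 310))) = Mul(-1, Rational(9, 620)) = Rational(-9, 620)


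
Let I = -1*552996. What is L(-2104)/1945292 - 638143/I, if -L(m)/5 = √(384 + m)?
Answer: 638143/552996 - 5*I*√430/972646 ≈ 1.154 - 0.0001066*I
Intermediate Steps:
I = -552996
L(m) = -5*√(384 + m)
L(-2104)/1945292 - 638143/I = -5*√(384 - 2104)/1945292 - 638143/(-552996) = -10*I*√430*(1/1945292) - 638143*(-1/552996) = -10*I*√430*(1/1945292) + 638143/552996 = -5*I*√430/972646 + 638143/552996 = 638143/552996 - 5*I*√430/972646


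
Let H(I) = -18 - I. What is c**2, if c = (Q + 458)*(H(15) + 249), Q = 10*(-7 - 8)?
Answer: 4425974784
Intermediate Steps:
Q = -150 (Q = 10*(-15) = -150)
c = 66528 (c = (-150 + 458)*((-18 - 1*15) + 249) = 308*((-18 - 15) + 249) = 308*(-33 + 249) = 308*216 = 66528)
c**2 = 66528**2 = 4425974784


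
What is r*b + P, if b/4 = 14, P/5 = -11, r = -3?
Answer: -223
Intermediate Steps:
P = -55 (P = 5*(-11) = -55)
b = 56 (b = 4*14 = 56)
r*b + P = -3*56 - 55 = -168 - 55 = -223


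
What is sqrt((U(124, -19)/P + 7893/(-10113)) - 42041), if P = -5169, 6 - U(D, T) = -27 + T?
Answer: I*sqrt(12764734129676527410)/17424699 ≈ 205.04*I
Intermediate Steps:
U(D, T) = 33 - T (U(D, T) = 6 - (-27 + T) = 6 + (27 - T) = 33 - T)
sqrt((U(124, -19)/P + 7893/(-10113)) - 42041) = sqrt(((33 - 1*(-19))/(-5169) + 7893/(-10113)) - 42041) = sqrt(((33 + 19)*(-1/5169) + 7893*(-1/10113)) - 42041) = sqrt((52*(-1/5169) - 2631/3371) - 42041) = sqrt((-52/5169 - 2631/3371) - 42041) = sqrt(-13774931/17424699 - 42041) = sqrt(-732565545590/17424699) = I*sqrt(12764734129676527410)/17424699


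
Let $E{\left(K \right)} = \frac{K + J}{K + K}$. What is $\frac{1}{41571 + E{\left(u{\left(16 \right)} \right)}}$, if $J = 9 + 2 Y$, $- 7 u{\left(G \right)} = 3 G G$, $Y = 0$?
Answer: $\frac{512}{21284587} \approx 2.4055 \cdot 10^{-5}$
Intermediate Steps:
$u{\left(G \right)} = - \frac{3 G^{2}}{7}$ ($u{\left(G \right)} = - \frac{3 G G}{7} = - \frac{3 G^{2}}{7}$)
$J = 9$ ($J = 9 + 2 \cdot 0 = 9 + 0 = 9$)
$E{\left(K \right)} = \frac{9 + K}{2 K}$ ($E{\left(K \right)} = \frac{K + 9}{K + K} = \frac{9 + K}{2 K}$)
$\frac{1}{41571 + E{\left(u{\left(16 \right)} \right)}} = \frac{1}{41571 + \frac{9 - \frac{3 \cdot 16^{2}}{7}}{2 \left(- \frac{3 \cdot 16^{2}}{7}\right)}} = \frac{1}{41571 + \frac{9 - \frac{768}{7}}{2 \left(\left(- \frac{3}{7}\right) 256\right)}} = \frac{1}{41571 + \frac{9 - \frac{768}{7}}{2 \left(- \frac{768}{7}\right)}} = \frac{1}{41571 + \frac{1}{2} \left(- \frac{7}{768}\right) \left(- \frac{705}{7}\right)} = \frac{1}{41571 + \frac{235}{512}} = \frac{1}{\frac{21284587}{512}} = \frac{512}{21284587}$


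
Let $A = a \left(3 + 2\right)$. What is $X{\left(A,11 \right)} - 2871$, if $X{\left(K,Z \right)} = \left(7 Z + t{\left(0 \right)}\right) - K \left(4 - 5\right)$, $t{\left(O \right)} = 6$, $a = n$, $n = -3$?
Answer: $-2803$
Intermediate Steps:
$a = -3$
$A = -15$ ($A = - 3 \left(3 + 2\right) = \left(-3\right) 5 = -15$)
$X{\left(K,Z \right)} = 6 + K + 7 Z$ ($X{\left(K,Z \right)} = \left(7 Z + 6\right) - K \left(4 - 5\right) = \left(6 + 7 Z\right) - K \left(-1\right) = \left(6 + 7 Z\right) - - K = \left(6 + 7 Z\right) + K = 6 + K + 7 Z$)
$X{\left(A,11 \right)} - 2871 = \left(6 - 15 + 7 \cdot 11\right) - 2871 = \left(6 - 15 + 77\right) - 2871 = 68 - 2871 = -2803$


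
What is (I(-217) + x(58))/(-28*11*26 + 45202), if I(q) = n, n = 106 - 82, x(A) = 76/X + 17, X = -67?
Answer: 2671/2491998 ≈ 0.0010718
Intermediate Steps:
x(A) = 1063/67 (x(A) = 76/(-67) + 17 = 76*(-1/67) + 17 = -76/67 + 17 = 1063/67)
n = 24
I(q) = 24
(I(-217) + x(58))/(-28*11*26 + 45202) = (24 + 1063/67)/(-28*11*26 + 45202) = 2671/(67*(-308*26 + 45202)) = 2671/(67*(-8008 + 45202)) = (2671/67)/37194 = (2671/67)*(1/37194) = 2671/2491998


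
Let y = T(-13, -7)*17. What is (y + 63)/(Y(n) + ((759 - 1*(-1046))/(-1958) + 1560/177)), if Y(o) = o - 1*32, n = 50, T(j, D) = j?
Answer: -18252476/2991061 ≈ -6.1023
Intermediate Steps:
y = -221 (y = -13*17 = -221)
Y(o) = -32 + o (Y(o) = o - 32 = -32 + o)
(y + 63)/(Y(n) + ((759 - 1*(-1046))/(-1958) + 1560/177)) = (-221 + 63)/((-32 + 50) + ((759 - 1*(-1046))/(-1958) + 1560/177)) = -158/(18 + ((759 + 1046)*(-1/1958) + 1560*(1/177))) = -158/(18 + (1805*(-1/1958) + 520/59)) = -158/(18 + (-1805/1958 + 520/59)) = -158/(18 + 911665/115522) = -158/2991061/115522 = -158*115522/2991061 = -18252476/2991061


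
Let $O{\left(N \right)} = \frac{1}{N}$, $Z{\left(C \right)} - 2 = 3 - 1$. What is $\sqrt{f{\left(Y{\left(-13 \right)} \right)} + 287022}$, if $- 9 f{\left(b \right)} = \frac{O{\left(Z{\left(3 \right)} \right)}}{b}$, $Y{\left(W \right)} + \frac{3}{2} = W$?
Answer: $\frac{\sqrt{8689878130}}{174} \approx 535.74$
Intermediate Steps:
$Z{\left(C \right)} = 4$ ($Z{\left(C \right)} = 2 + \left(3 - 1\right) = 2 + 2 = 4$)
$Y{\left(W \right)} = - \frac{3}{2} + W$
$f{\left(b \right)} = - \frac{1}{36 b}$ ($f{\left(b \right)} = - \frac{\frac{1}{4} \frac{1}{b}}{9} = - \frac{1}{36 b}$)
$\sqrt{f{\left(Y{\left(-13 \right)} \right)} + 287022} = \sqrt{- \frac{1}{36 \left(- \frac{3}{2} - 13\right)} + 287022} = \sqrt{- \frac{1}{36 \left(- \frac{29}{2}\right)} + 287022} = \sqrt{\left(- \frac{1}{36}\right) \left(- \frac{2}{29}\right) + 287022} = \sqrt{\frac{1}{522} + 287022} = \sqrt{\frac{149825485}{522}} = \frac{\sqrt{8689878130}}{174}$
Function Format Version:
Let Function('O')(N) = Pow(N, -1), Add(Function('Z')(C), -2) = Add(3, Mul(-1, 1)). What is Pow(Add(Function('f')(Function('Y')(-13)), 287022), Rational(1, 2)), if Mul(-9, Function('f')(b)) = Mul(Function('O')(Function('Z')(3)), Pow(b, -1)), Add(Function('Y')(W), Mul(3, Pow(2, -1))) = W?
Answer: Mul(Rational(1, 174), Pow(8689878130, Rational(1, 2))) ≈ 535.74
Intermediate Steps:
Function('Z')(C) = 4 (Function('Z')(C) = Add(2, Add(3, Mul(-1, 1))) = Add(2, Add(3, -1)) = Add(2, 2) = 4)
Function('Y')(W) = Add(Rational(-3, 2), W)
Function('f')(b) = Mul(Rational(-1, 36), Pow(b, -1)) (Function('f')(b) = Mul(Rational(-1, 9), Mul(Pow(4, -1), Pow(b, -1))) = Mul(Rational(-1, 9), Mul(Rational(1, 4), Pow(b, -1))) = Mul(Rational(-1, 36), Pow(b, -1)))
Pow(Add(Function('f')(Function('Y')(-13)), 287022), Rational(1, 2)) = Pow(Add(Mul(Rational(-1, 36), Pow(Add(Rational(-3, 2), -13), -1)), 287022), Rational(1, 2)) = Pow(Add(Mul(Rational(-1, 36), Pow(Rational(-29, 2), -1)), 287022), Rational(1, 2)) = Pow(Add(Mul(Rational(-1, 36), Rational(-2, 29)), 287022), Rational(1, 2)) = Pow(Add(Rational(1, 522), 287022), Rational(1, 2)) = Pow(Rational(149825485, 522), Rational(1, 2)) = Mul(Rational(1, 174), Pow(8689878130, Rational(1, 2)))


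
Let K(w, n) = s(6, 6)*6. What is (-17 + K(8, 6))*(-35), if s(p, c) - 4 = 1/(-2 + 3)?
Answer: -455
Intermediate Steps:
s(p, c) = 5 (s(p, c) = 4 + 1/(-2 + 3) = 4 + 1/1 = 4 + 1 = 5)
K(w, n) = 30 (K(w, n) = 5*6 = 30)
(-17 + K(8, 6))*(-35) = (-17 + 30)*(-35) = 13*(-35) = -455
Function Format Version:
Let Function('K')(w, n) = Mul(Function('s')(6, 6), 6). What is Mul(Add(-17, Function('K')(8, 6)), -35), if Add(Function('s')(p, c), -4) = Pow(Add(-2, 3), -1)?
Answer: -455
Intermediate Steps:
Function('s')(p, c) = 5 (Function('s')(p, c) = Add(4, Pow(Add(-2, 3), -1)) = Add(4, Pow(1, -1)) = Add(4, 1) = 5)
Function('K')(w, n) = 30 (Function('K')(w, n) = Mul(5, 6) = 30)
Mul(Add(-17, Function('K')(8, 6)), -35) = Mul(Add(-17, 30), -35) = Mul(13, -35) = -455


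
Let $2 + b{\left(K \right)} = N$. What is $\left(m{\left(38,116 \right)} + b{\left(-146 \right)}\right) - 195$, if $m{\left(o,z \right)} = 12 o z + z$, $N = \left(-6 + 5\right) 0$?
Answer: $52815$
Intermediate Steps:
$N = 0$ ($N = \left(-1\right) 0 = 0$)
$b{\left(K \right)} = -2$ ($b{\left(K \right)} = -2 + 0 = -2$)
$m{\left(o,z \right)} = z + 12 o z$ ($m{\left(o,z \right)} = 12 o z + z = z + 12 o z$)
$\left(m{\left(38,116 \right)} + b{\left(-146 \right)}\right) - 195 = \left(116 \left(1 + 12 \cdot 38\right) - 2\right) - 195 = \left(116 \left(1 + 456\right) - 2\right) - 195 = \left(116 \cdot 457 - 2\right) - 195 = \left(53012 - 2\right) - 195 = 53010 - 195 = 52815$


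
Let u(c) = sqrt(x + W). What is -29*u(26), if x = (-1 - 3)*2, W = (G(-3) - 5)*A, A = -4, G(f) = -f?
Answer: 0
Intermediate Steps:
W = 8 (W = (-1*(-3) - 5)*(-4) = (3 - 5)*(-4) = -2*(-4) = 8)
x = -8 (x = -4*2 = -8)
u(c) = 0 (u(c) = sqrt(-8 + 8) = sqrt(0) = 0)
-29*u(26) = -29*0 = 0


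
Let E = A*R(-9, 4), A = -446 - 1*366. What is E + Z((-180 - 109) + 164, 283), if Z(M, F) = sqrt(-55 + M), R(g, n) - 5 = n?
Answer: -7308 + 6*I*sqrt(5) ≈ -7308.0 + 13.416*I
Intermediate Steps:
A = -812 (A = -446 - 366 = -812)
R(g, n) = 5 + n
E = -7308 (E = -812*(5 + 4) = -812*9 = -7308)
E + Z((-180 - 109) + 164, 283) = -7308 + sqrt(-55 + ((-180 - 109) + 164)) = -7308 + sqrt(-55 + (-289 + 164)) = -7308 + sqrt(-55 - 125) = -7308 + sqrt(-180) = -7308 + 6*I*sqrt(5)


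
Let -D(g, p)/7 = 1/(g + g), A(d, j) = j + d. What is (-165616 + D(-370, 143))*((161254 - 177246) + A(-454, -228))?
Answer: 1021747979721/370 ≈ 2.7615e+9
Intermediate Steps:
A(d, j) = d + j
D(g, p) = -7/(2*g) (D(g, p) = -7/(g + g) = -7*1/(2*g) = -7/(2*g))
(-165616 + D(-370, 143))*((161254 - 177246) + A(-454, -228)) = (-165616 - 7/2/(-370))*((161254 - 177246) + (-454 - 228)) = (-165616 - 7/2*(-1/370))*(-15992 - 682) = (-165616 + 7/740)*(-16674) = -122555833/740*(-16674) = 1021747979721/370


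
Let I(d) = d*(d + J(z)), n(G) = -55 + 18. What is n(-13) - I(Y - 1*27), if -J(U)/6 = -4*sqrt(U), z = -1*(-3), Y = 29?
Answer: -41 - 48*sqrt(3) ≈ -124.14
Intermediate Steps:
z = 3
J(U) = 24*sqrt(U) (J(U) = -(-24)*sqrt(U) = 24*sqrt(U))
n(G) = -37
I(d) = d*(d + 24*sqrt(3))
n(-13) - I(Y - 1*27) = -37 - (29 - 1*27)*((29 - 1*27) + 24*sqrt(3)) = -37 - (29 - 27)*((29 - 27) + 24*sqrt(3)) = -37 - 2*(2 + 24*sqrt(3)) = -37 - (4 + 48*sqrt(3)) = -37 + (-4 - 48*sqrt(3)) = -41 - 48*sqrt(3)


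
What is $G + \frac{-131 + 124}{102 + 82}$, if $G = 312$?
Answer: $\frac{57401}{184} \approx 311.96$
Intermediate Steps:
$G + \frac{-131 + 124}{102 + 82} = 312 + \frac{-131 + 124}{102 + 82} = 312 - \frac{7}{184} = \frac{57401}{184}$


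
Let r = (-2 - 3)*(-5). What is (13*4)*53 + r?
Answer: 2781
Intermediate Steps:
r = 25 (r = -5*(-5) = 25)
(13*4)*53 + r = (13*4)*53 + 25 = 52*53 + 25 = 2756 + 25 = 2781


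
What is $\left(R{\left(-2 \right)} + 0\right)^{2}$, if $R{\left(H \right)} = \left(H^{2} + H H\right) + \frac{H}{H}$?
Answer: $81$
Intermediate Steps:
$R{\left(H \right)} = 1 + 2 H^{2}$ ($R{\left(H \right)} = \left(H^{2} + H^{2}\right) + 1 = 2 H^{2} + 1 = 1 + 2 H^{2}$)
$\left(R{\left(-2 \right)} + 0\right)^{2} = \left(\left(1 + 2 \left(-2\right)^{2}\right) + 0\right)^{2} = \left(\left(1 + 2 \cdot 4\right) + 0\right)^{2} = \left(\left(1 + 8\right) + 0\right)^{2} = \left(9 + 0\right)^{2} = 9^{2} = 81$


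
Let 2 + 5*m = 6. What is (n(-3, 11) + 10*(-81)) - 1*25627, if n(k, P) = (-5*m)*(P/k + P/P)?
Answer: -79279/3 ≈ -26426.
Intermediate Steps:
m = 4/5 (m = -2/5 + (1/5)*6 = -2/5 + 6/5 = 4/5 ≈ 0.80000)
n(k, P) = -4 - 4*P/k (n(k, P) = (-5*4/5)*(P/k + P/P) = -4*(P/k + 1) = -4*(1 + P/k) = -4 - 4*P/k)
(n(-3, 11) + 10*(-81)) - 1*25627 = ((-4 - 4*11/(-3)) + 10*(-81)) - 1*25627 = ((-4 - 4*11*(-1/3)) - 810) - 25627 = ((-4 + 44/3) - 810) - 25627 = (32/3 - 810) - 25627 = -2398/3 - 25627 = -79279/3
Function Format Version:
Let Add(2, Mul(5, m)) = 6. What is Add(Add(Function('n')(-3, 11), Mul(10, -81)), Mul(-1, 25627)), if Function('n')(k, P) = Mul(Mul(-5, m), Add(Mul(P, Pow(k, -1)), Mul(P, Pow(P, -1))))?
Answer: Rational(-79279, 3) ≈ -26426.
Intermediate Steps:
m = Rational(4, 5) (m = Add(Rational(-2, 5), Mul(Rational(1, 5), 6)) = Add(Rational(-2, 5), Rational(6, 5)) = Rational(4, 5) ≈ 0.80000)
Function('n')(k, P) = Add(-4, Mul(-4, P, Pow(k, -1))) (Function('n')(k, P) = Mul(Mul(-5, Rational(4, 5)), Add(Mul(P, Pow(k, -1)), Mul(P, Pow(P, -1)))) = Mul(-4, Add(Mul(P, Pow(k, -1)), 1)) = Mul(-4, Add(1, Mul(P, Pow(k, -1)))) = Add(-4, Mul(-4, P, Pow(k, -1))))
Add(Add(Function('n')(-3, 11), Mul(10, -81)), Mul(-1, 25627)) = Add(Add(Add(-4, Mul(-4, 11, Pow(-3, -1))), Mul(10, -81)), Mul(-1, 25627)) = Add(Add(Add(-4, Mul(-4, 11, Rational(-1, 3))), -810), -25627) = Add(Add(Add(-4, Rational(44, 3)), -810), -25627) = Add(Add(Rational(32, 3), -810), -25627) = Add(Rational(-2398, 3), -25627) = Rational(-79279, 3)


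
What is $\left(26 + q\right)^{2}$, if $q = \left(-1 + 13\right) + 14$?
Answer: $2704$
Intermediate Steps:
$q = 26$ ($q = 12 + 14 = 26$)
$\left(26 + q\right)^{2} = \left(26 + 26\right)^{2} = 52^{2} = 2704$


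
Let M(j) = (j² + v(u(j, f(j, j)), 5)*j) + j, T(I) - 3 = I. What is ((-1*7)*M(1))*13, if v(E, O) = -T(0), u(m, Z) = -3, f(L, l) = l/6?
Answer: 91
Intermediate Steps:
T(I) = 3 + I
f(L, l) = l/6 (f(L, l) = l*(⅙) = l/6)
v(E, O) = -3 (v(E, O) = -(3 + 0) = -1*3 = -3)
M(j) = j² - 2*j (M(j) = (j² - 3*j) + j = j² - 2*j)
((-1*7)*M(1))*13 = ((-1*7)*(1*(-2 + 1)))*13 = -7*(-1)*13 = 7*13 = 91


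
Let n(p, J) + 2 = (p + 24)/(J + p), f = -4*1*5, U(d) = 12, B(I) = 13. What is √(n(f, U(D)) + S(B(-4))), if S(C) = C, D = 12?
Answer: √42/2 ≈ 3.2404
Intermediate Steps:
f = -20 (f = -4*5 = -20)
n(p, J) = -2 + (24 + p)/(J + p) (n(p, J) = -2 + (p + 24)/(J + p) = -2 + (24 + p)/(J + p))
√(n(f, U(D)) + S(B(-4))) = √((24 - 1*(-20) - 2*12)/(12 - 20) + 13) = √((24 + 20 - 24)/(-8) + 13) = √(-⅛*20 + 13) = √(-5/2 + 13) = √(21/2) = √42/2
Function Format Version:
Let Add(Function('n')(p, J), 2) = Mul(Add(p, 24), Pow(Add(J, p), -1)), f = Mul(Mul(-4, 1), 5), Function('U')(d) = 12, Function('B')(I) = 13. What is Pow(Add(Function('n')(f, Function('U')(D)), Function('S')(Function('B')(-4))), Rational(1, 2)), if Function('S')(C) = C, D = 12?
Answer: Mul(Rational(1, 2), Pow(42, Rational(1, 2))) ≈ 3.2404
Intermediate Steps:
f = -20 (f = Mul(-4, 5) = -20)
Function('n')(p, J) = Add(-2, Mul(Pow(Add(J, p), -1), Add(24, p))) (Function('n')(p, J) = Add(-2, Mul(Add(p, 24), Pow(Add(J, p), -1))) = Add(-2, Mul(Add(24, p), Pow(Add(J, p), -1))) = Add(-2, Mul(Pow(Add(J, p), -1), Add(24, p))))
Pow(Add(Function('n')(f, Function('U')(D)), Function('S')(Function('B')(-4))), Rational(1, 2)) = Pow(Add(Mul(Pow(Add(12, -20), -1), Add(24, Mul(-1, -20), Mul(-2, 12))), 13), Rational(1, 2)) = Pow(Add(Mul(Pow(-8, -1), Add(24, 20, -24)), 13), Rational(1, 2)) = Pow(Add(Mul(Rational(-1, 8), 20), 13), Rational(1, 2)) = Pow(Add(Rational(-5, 2), 13), Rational(1, 2)) = Pow(Rational(21, 2), Rational(1, 2)) = Mul(Rational(1, 2), Pow(42, Rational(1, 2)))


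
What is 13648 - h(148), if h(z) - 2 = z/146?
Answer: 996084/73 ≈ 13645.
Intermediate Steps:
h(z) = 2 + z/146
13648 - h(148) = 13648 - (2 + (1/146)*148) = 13648 - (2 + 74/73) = 13648 - 1*220/73 = 13648 - 220/73 = 996084/73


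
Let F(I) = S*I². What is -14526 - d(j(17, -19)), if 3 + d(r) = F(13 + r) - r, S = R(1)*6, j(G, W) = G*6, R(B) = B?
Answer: -93771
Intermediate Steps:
j(G, W) = 6*G
S = 6 (S = 1*6 = 6)
F(I) = 6*I²
d(r) = -3 - r + 6*(13 + r)² (d(r) = -3 + (6*(13 + r)² - r) = -3 + (-r + 6*(13 + r)²) = -3 - r + 6*(13 + r)²)
-14526 - d(j(17, -19)) = -14526 - (-3 - 6*17 + 6*(13 + 6*17)²) = -14526 - (-3 - 1*102 + 6*(13 + 102)²) = -14526 - (-3 - 102 + 6*115²) = -14526 - (-3 - 102 + 6*13225) = -14526 - (-3 - 102 + 79350) = -14526 - 1*79245 = -14526 - 79245 = -93771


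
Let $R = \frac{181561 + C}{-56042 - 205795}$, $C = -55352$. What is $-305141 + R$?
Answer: $- \frac{79897330226}{261837} \approx -3.0514 \cdot 10^{5}$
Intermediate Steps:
$R = - \frac{126209}{261837}$ ($R = \frac{181561 - 55352}{-56042 - 205795} = \frac{126209}{-261837} = 126209 \left(- \frac{1}{261837}\right) = - \frac{126209}{261837} \approx -0.48201$)
$-305141 + R = -305141 - \frac{126209}{261837} = - \frac{79897330226}{261837}$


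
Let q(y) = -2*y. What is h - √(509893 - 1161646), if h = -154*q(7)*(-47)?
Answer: -101332 - 3*I*√72417 ≈ -1.0133e+5 - 807.31*I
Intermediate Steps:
h = -101332 (h = -(-308)*7*(-47) = -154*(-14)*(-47) = 2156*(-47) = -101332)
h - √(509893 - 1161646) = -101332 - √(509893 - 1161646) = -101332 - √(-651753) = -101332 - 3*I*√72417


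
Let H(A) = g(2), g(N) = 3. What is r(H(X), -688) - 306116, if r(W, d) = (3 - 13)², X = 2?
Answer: -306016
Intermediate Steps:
H(A) = 3
r(W, d) = 100 (r(W, d) = (-10)² = 100)
r(H(X), -688) - 306116 = 100 - 306116 = -306016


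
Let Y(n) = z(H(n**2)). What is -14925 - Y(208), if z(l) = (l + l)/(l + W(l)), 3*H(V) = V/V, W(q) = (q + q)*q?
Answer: -74631/5 ≈ -14926.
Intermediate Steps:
W(q) = 2*q**2 (W(q) = (2*q)*q = 2*q**2)
H(V) = 1/3 (H(V) = (V/V)/3 = (1/3)*1 = 1/3)
z(l) = 2*l/(l + 2*l**2) (z(l) = (l + l)/(l + 2*l**2) = (2*l)/(l + 2*l**2) = 2*l/(l + 2*l**2))
Y(n) = 6/5 (Y(n) = 2/(1 + 2*(1/3)) = 2/(1 + 2/3) = 2/(5/3) = 2*(3/5) = 6/5)
-14925 - Y(208) = -14925 - 1*6/5 = -14925 - 6/5 = -74631/5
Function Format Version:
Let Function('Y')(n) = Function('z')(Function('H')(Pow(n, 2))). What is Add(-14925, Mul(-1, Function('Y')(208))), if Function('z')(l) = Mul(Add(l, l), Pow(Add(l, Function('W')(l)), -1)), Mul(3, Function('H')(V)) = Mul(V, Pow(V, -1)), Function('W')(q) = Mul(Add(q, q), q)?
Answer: Rational(-74631, 5) ≈ -14926.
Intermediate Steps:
Function('W')(q) = Mul(2, Pow(q, 2)) (Function('W')(q) = Mul(Mul(2, q), q) = Mul(2, Pow(q, 2)))
Function('H')(V) = Rational(1, 3) (Function('H')(V) = Mul(Rational(1, 3), Mul(V, Pow(V, -1))) = Mul(Rational(1, 3), 1) = Rational(1, 3))
Function('z')(l) = Mul(2, l, Pow(Add(l, Mul(2, Pow(l, 2))), -1)) (Function('z')(l) = Mul(Add(l, l), Pow(Add(l, Mul(2, Pow(l, 2))), -1)) = Mul(Mul(2, l), Pow(Add(l, Mul(2, Pow(l, 2))), -1)) = Mul(2, l, Pow(Add(l, Mul(2, Pow(l, 2))), -1)))
Function('Y')(n) = Rational(6, 5) (Function('Y')(n) = Mul(2, Pow(Add(1, Mul(2, Rational(1, 3))), -1)) = Mul(2, Pow(Add(1, Rational(2, 3)), -1)) = Mul(2, Pow(Rational(5, 3), -1)) = Mul(2, Rational(3, 5)) = Rational(6, 5))
Add(-14925, Mul(-1, Function('Y')(208))) = Add(-14925, Mul(-1, Rational(6, 5))) = Add(-14925, Rational(-6, 5)) = Rational(-74631, 5)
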